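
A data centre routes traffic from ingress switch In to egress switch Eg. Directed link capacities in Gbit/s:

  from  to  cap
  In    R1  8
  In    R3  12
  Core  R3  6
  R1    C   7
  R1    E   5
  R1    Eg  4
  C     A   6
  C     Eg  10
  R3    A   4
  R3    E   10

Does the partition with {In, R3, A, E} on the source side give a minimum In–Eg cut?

Yes — it is a minimum cut (capacity 8).

Given cut capacity: 8 = 8.
Augment In→R1→Eg: bottleneck 4, flow now 4.
Augment In→R1→C→Eg: bottleneck 4, flow now 8.
No augmenting path remains; maximum flow = 8.
Cut capacity 8 equals the max flow, so it is a minimum cut.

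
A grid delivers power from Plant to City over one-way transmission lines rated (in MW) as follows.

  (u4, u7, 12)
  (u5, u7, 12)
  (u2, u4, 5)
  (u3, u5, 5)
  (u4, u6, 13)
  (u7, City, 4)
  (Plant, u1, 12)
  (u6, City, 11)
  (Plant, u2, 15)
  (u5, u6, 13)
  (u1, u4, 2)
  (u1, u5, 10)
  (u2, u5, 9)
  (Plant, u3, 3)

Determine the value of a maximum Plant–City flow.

Augment Plant→u1→u4→u6→City: bottleneck 2, flow now 2.
Augment Plant→u1→u5→u6→City: bottleneck 9, flow now 11.
Augment Plant→u1→u5→u7→City: bottleneck 1, flow now 12.
Augment Plant→u2→u4→u7→City: bottleneck 3, flow now 15.
No augmenting path remains; maximum flow = 15.
In the residual graph, reachable from Plant: {Plant, u1, u2, u3, u4, u5, u6, u7}.
Min-cut edges: u6→City (11), u7→City (4); capacity 11 + 4 = 15.
This cut is saturated, so no flow can exceed 15.

15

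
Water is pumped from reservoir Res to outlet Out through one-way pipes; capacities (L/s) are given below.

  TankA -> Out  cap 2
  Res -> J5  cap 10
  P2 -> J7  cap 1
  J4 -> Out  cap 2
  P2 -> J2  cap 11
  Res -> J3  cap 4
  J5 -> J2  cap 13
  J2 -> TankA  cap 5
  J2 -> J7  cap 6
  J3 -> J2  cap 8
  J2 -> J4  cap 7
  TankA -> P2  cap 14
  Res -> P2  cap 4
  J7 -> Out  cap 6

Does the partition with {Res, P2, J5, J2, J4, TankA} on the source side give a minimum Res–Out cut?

No — its capacity is 15, but the minimum cut has capacity 10.

Given cut capacity: 4 + 1 + 6 + 2 + 2 = 15.
Augment Res→P2→J7→Out: bottleneck 1, flow now 1.
Augment Res→J3→J2→J4→Out: bottleneck 2, flow now 3.
Augment Res→J3→J2→TankA→Out: bottleneck 2, flow now 5.
Augment Res→P2→J2→J7→Out: bottleneck 3, flow now 8.
Augment Res→J5→J2→J7→Out: bottleneck 2, flow now 10.
No augmenting path remains; maximum flow = 10.
In the residual graph, reachable from Res: {Res, J3, P2, J5, J2, J4, TankA, J7}.
Min-cut edges: J4→Out (2), TankA→Out (2), J7→Out (6); capacity 2 + 2 + 6 = 10.
Cut capacity 15 exceeds the max flow 10, so it is not minimum.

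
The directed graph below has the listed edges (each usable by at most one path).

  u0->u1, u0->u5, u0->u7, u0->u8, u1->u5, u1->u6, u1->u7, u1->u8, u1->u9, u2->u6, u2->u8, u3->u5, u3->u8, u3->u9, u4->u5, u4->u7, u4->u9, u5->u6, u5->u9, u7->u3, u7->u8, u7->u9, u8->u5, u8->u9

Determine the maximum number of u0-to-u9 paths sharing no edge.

Assign every edge capacity 1; by Menger, the answer equals the max flow.
Path u0→u1→u9 (+1); total 1.
Path u0→u5→u9 (+1); total 2.
Path u0→u7→u9 (+1); total 3.
Path u0→u8→u9 (+1); total 4.
No residual u0→u9 path; max flow = 4.
Certifying cut of size 4: {u0→u1, u0→u5, u0→u7, u0→u8}.

4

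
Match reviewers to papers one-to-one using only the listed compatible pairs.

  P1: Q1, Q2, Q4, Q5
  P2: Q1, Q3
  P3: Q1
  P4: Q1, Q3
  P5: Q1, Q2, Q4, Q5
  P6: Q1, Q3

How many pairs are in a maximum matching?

4

Unit-capacity flow: source→left, listed edges, right→sink; max matching = max flow.
Augmenting path P1→Q1 (+1); matched 1.
Augmenting path P2→Q3 (+1); matched 2.
Augmenting path P5→Q2 (+1); matched 3.
Augmenting path P3→Q1→P1→Q4 (+1); matched 4.
No augmenting path remains; maximum matching = 4.
König certificate: {P1, P5, Q1, Q3} is a vertex cover of size 4 (every listed pair touches it), so no matching can be larger.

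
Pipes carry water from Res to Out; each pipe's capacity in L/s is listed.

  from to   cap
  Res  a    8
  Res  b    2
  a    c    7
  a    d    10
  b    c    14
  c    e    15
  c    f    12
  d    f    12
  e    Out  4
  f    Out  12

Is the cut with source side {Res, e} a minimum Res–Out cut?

Given cut capacity: 8 + 2 + 4 = 14.
Augment Res→a→c→e→Out: bottleneck 4, flow now 4.
Augment Res→a→c→f→Out: bottleneck 3, flow now 7.
Augment Res→a→d→f→Out: bottleneck 1, flow now 8.
Augment Res→b→c→f→Out: bottleneck 2, flow now 10.
No augmenting path remains; maximum flow = 10.
In the residual graph, reachable from Res: {Res}.
Min-cut edges: Res→a (8), Res→b (2); capacity 8 + 2 = 10.
Cut capacity 14 exceeds the max flow 10, so it is not minimum.

No — its capacity is 14, but the minimum cut has capacity 10.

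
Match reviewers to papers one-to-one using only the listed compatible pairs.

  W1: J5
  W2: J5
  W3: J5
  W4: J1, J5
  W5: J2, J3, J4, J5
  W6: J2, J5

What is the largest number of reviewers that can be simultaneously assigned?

Unit-capacity flow: source→left, listed edges, right→sink; max matching = max flow.
Augmenting path W1→J5 (+1); matched 1.
Augmenting path W4→J1 (+1); matched 2.
Augmenting path W5→J2 (+1); matched 3.
Augmenting path W6→J2→W5→J3 (+1); matched 4.
No augmenting path remains; maximum matching = 4.
König certificate: {W4, W5, W6, J5} is a vertex cover of size 4 (every listed pair touches it), so no matching can be larger.

4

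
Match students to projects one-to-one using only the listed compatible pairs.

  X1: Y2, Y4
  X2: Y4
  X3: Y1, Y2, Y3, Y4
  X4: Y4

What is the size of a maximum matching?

3

Unit-capacity flow: source→left, listed edges, right→sink; max matching = max flow.
Augmenting path X1→Y2 (+1); matched 1.
Augmenting path X2→Y4 (+1); matched 2.
Augmenting path X3→Y1 (+1); matched 3.
No augmenting path remains; maximum matching = 3.
König certificate: {X1, X3, Y4} is a vertex cover of size 3 (every listed pair touches it), so no matching can be larger.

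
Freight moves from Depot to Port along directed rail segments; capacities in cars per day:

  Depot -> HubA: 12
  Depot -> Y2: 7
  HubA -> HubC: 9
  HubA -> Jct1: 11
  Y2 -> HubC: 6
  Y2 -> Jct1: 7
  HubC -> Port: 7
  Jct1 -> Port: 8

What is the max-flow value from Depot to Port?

15

Augment Depot→HubA→HubC→Port: bottleneck 7, flow now 7.
Augment Depot→HubA→Jct1→Port: bottleneck 5, flow now 12.
Augment Depot→Y2→Jct1→Port: bottleneck 3, flow now 15.
No augmenting path remains; maximum flow = 15.
In the residual graph, reachable from Depot: {Depot, HubA, Y2, HubC, Jct1}.
Min-cut edges: HubC→Port (7), Jct1→Port (8); capacity 7 + 8 = 15.
This cut is saturated, so no flow can exceed 15.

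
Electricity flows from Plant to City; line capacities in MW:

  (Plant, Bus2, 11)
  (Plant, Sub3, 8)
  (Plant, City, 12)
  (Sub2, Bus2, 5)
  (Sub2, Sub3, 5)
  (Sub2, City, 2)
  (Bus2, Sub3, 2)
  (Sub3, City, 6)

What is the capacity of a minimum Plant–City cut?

18

Augment Plant→City: bottleneck 12, flow now 12.
Augment Plant→Sub3→City: bottleneck 6, flow now 18.
No augmenting path remains; maximum flow = 18.
By max-flow min-cut, the minimum cut capacity equals the max flow.
In the residual graph, reachable from Plant: {Plant, Bus2, Sub3}.
Min-cut edges: Plant→City (12), Sub3→City (6); capacity 12 + 6 = 18.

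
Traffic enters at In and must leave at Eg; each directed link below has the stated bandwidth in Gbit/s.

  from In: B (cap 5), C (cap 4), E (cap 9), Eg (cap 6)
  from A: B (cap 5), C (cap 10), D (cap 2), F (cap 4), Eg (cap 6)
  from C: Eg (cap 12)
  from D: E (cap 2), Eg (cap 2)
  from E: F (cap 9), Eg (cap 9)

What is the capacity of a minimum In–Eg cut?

Augment In→Eg: bottleneck 6, flow now 6.
Augment In→C→Eg: bottleneck 4, flow now 10.
Augment In→E→Eg: bottleneck 9, flow now 19.
No augmenting path remains; maximum flow = 19.
By max-flow min-cut, the minimum cut capacity equals the max flow.
In the residual graph, reachable from In: {In, B}.
Min-cut edges: In→C (4), In→E (9), In→Eg (6); capacity 4 + 9 + 6 = 19.

19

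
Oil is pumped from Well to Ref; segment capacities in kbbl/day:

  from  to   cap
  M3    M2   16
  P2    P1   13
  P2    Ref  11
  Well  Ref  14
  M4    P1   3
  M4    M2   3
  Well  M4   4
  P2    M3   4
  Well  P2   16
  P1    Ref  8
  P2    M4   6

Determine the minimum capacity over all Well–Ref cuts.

33

Augment Well→Ref: bottleneck 14, flow now 14.
Augment Well→P2→Ref: bottleneck 11, flow now 25.
Augment Well→P2→P1→Ref: bottleneck 5, flow now 30.
Augment Well→M4→P1→Ref: bottleneck 3, flow now 33.
No augmenting path remains; maximum flow = 33.
By max-flow min-cut, the minimum cut capacity equals the max flow.
In the residual graph, reachable from Well: {Well, M4, M2}.
Min-cut edges: Well→P2 (16), Well→Ref (14), M4→P1 (3); capacity 16 + 14 + 3 = 33.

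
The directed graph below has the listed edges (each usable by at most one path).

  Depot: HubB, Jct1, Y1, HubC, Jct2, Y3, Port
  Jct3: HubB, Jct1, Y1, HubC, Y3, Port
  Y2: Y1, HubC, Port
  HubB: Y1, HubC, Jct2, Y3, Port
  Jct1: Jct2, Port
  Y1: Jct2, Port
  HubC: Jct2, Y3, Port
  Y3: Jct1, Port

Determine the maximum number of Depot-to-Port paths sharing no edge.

6

Assign every edge capacity 1; by Menger, the answer equals the max flow.
Path Depot→Port (+1); total 1.
Path Depot→HubB→Port (+1); total 2.
Path Depot→Jct1→Port (+1); total 3.
Path Depot→Y1→Port (+1); total 4.
Path Depot→HubC→Port (+1); total 5.
Path Depot→Y3→Port (+1); total 6.
No residual Depot→Port path; max flow = 6.
Certifying cut of size 6: {Depot→HubB, Depot→HubC, Depot→Jct1, Depot→Port, Depot→Y1, Depot→Y3}.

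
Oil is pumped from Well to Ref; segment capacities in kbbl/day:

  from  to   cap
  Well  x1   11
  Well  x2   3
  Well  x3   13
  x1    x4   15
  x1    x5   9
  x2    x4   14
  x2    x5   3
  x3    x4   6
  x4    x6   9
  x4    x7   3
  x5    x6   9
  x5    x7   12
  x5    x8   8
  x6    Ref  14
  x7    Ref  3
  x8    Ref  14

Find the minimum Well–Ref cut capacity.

Augment Well→x1→x4→x6→Ref: bottleneck 9, flow now 9.
Augment Well→x1→x4→x7→Ref: bottleneck 2, flow now 11.
Augment Well→x2→x4→x7→Ref: bottleneck 1, flow now 12.
Augment Well→x2→x5→x6→Ref: bottleneck 2, flow now 14.
Augment Well→x3→x4→x1→x5→x6→Ref: bottleneck 3, flow now 17. (uses reverse residual edge)
Augment Well→x3→x4→x1→x5→x8→Ref: bottleneck 3, flow now 20. (uses reverse residual edge)
No augmenting path remains; maximum flow = 20.
By max-flow min-cut, the minimum cut capacity equals the max flow.
In the residual graph, reachable from Well: {Well, x3}.
Min-cut edges: Well→x1 (11), Well→x2 (3), x3→x4 (6); capacity 11 + 3 + 6 = 20.

20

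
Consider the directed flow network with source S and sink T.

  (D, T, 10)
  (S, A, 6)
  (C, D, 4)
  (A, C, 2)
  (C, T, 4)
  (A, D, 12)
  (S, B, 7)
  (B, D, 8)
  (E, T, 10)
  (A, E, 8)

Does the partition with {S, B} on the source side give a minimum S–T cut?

Given cut capacity: 6 + 8 = 14.
Augment S→A→C→T: bottleneck 2, flow now 2.
Augment S→A→D→T: bottleneck 4, flow now 6.
Augment S→B→D→T: bottleneck 6, flow now 12.
Augment S→B→D→A→E→T: bottleneck 1, flow now 13. (uses reverse residual edge)
No augmenting path remains; maximum flow = 13.
In the residual graph, reachable from S: {S}.
Min-cut edges: S→A (6), S→B (7); capacity 6 + 7 = 13.
Cut capacity 14 exceeds the max flow 13, so it is not minimum.

No — its capacity is 14, but the minimum cut has capacity 13.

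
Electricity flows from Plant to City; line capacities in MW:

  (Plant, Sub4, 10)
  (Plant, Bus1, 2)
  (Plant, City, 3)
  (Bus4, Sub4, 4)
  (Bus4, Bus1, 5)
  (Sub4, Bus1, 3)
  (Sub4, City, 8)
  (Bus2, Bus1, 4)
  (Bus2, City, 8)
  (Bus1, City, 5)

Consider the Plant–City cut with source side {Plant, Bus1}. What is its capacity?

Edges leaving {Plant, Bus1}: Plant→Sub4 (10), Plant→City (3), Bus1→City (5).
Cut capacity = 10 + 3 + 5 = 18.

18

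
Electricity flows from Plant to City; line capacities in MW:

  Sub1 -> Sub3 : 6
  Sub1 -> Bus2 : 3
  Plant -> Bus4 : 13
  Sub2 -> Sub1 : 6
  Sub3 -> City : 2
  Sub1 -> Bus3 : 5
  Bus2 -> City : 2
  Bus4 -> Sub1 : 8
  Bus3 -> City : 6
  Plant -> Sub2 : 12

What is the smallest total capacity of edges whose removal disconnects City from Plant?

Augment Plant→Bus4→Sub1→Bus2→City: bottleneck 2, flow now 2.
Augment Plant→Bus4→Sub1→Bus3→City: bottleneck 5, flow now 7.
Augment Plant→Bus4→Sub1→Sub3→City: bottleneck 1, flow now 8.
Augment Plant→Sub2→Sub1→Sub3→City: bottleneck 1, flow now 9.
No augmenting path remains; maximum flow = 9.
By max-flow min-cut, the minimum cut capacity equals the max flow.
In the residual graph, reachable from Plant: {Plant, Bus4, Sub2, Sub1, Bus2, Sub3}.
Min-cut edges: Sub1→Bus3 (5), Bus2→City (2), Sub3→City (2); capacity 5 + 2 + 2 = 9.

9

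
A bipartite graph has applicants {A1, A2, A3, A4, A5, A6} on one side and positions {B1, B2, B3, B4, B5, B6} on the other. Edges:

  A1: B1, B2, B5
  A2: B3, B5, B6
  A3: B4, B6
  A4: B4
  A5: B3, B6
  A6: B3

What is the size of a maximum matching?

Unit-capacity flow: source→left, listed edges, right→sink; max matching = max flow.
Augmenting path A1→B1 (+1); matched 1.
Augmenting path A2→B3 (+1); matched 2.
Augmenting path A3→B4 (+1); matched 3.
Augmenting path A5→B6 (+1); matched 4.
Augmenting path A6→B3→A2→B5 (+1); matched 5.
No augmenting path remains; maximum matching = 5.
König certificate: {A1, A2, B3, B4, B6} is a vertex cover of size 5 (every listed pair touches it), so no matching can be larger.

5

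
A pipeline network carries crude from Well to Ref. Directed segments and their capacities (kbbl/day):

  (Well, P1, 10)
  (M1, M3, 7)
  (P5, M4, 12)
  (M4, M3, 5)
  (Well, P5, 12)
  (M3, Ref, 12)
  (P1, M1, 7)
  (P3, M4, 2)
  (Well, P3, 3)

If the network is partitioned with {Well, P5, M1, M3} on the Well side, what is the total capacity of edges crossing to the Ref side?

Edges leaving {Well, P5, M1, M3}: Well→P3 (3), Well→P1 (10), P5→M4 (12), M3→Ref (12).
Cut capacity = 3 + 10 + 12 + 12 = 37.

37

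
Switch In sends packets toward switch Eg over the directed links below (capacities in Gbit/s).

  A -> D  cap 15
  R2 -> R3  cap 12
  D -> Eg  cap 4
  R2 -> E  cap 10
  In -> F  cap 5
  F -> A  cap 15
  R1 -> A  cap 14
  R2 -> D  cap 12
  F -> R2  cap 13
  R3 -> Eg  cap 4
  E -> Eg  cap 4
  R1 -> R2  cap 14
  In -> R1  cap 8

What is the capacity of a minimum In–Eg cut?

12

Augment In→F→R2→E→Eg: bottleneck 4, flow now 4.
Augment In→F→R2→D→Eg: bottleneck 1, flow now 5.
Augment In→R1→R2→D→Eg: bottleneck 3, flow now 8.
Augment In→R1→R2→R3→Eg: bottleneck 4, flow now 12.
No augmenting path remains; maximum flow = 12.
By max-flow min-cut, the minimum cut capacity equals the max flow.
In the residual graph, reachable from In: {In, F, R1, R2, A, E, D, R3}.
Min-cut edges: E→Eg (4), D→Eg (4), R3→Eg (4); capacity 4 + 4 + 4 = 12.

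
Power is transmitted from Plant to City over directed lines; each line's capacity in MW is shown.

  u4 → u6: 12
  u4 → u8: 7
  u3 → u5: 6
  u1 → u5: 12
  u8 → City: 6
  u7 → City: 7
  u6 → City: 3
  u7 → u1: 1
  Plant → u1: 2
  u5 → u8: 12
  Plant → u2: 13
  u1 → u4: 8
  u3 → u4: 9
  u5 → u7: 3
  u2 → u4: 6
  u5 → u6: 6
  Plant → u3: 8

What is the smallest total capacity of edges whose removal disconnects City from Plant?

12

Augment Plant→u1→u4→u6→City: bottleneck 2, flow now 2.
Augment Plant→u2→u4→u6→City: bottleneck 1, flow now 3.
Augment Plant→u2→u4→u8→City: bottleneck 5, flow now 8.
Augment Plant→u3→u4→u8→City: bottleneck 1, flow now 9.
Augment Plant→u3→u5→u7→City: bottleneck 3, flow now 12.
No augmenting path remains; maximum flow = 12.
By max-flow min-cut, the minimum cut capacity equals the max flow.
In the residual graph, reachable from Plant: {Plant, u1, u2, u3, u4, u5, u6, u8}.
Min-cut edges: u5→u7 (3), u6→City (3), u8→City (6); capacity 3 + 3 + 6 = 12.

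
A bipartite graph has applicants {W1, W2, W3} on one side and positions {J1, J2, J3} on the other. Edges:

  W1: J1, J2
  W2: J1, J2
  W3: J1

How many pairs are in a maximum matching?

2

Unit-capacity flow: source→left, listed edges, right→sink; max matching = max flow.
Augmenting path W1→J1 (+1); matched 1.
Augmenting path W2→J2 (+1); matched 2.
No augmenting path remains; maximum matching = 2.
König certificate: {J1, J2} is a vertex cover of size 2 (every listed pair touches it), so no matching can be larger.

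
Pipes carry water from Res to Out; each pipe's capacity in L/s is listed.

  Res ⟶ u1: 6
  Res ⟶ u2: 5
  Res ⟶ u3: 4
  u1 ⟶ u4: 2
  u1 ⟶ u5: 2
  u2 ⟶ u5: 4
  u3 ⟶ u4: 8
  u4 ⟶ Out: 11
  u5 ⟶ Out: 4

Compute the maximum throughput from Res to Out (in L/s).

Augment Res→u1→u4→Out: bottleneck 2, flow now 2.
Augment Res→u1→u5→Out: bottleneck 2, flow now 4.
Augment Res→u2→u5→Out: bottleneck 2, flow now 6.
Augment Res→u3→u4→Out: bottleneck 4, flow now 10.
No augmenting path remains; maximum flow = 10.
In the residual graph, reachable from Res: {Res, u1, u2, u5}.
Min-cut edges: Res→u3 (4), u1→u4 (2), u5→Out (4); capacity 4 + 2 + 4 = 10.
This cut is saturated, so no flow can exceed 10.

10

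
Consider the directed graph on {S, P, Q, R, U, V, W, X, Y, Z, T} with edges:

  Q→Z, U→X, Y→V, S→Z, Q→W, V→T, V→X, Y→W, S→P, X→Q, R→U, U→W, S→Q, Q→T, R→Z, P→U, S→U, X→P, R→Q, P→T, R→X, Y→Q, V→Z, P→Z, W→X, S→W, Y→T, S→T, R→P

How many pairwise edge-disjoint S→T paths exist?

Assign every edge capacity 1; by Menger, the answer equals the max flow.
Path S→T (+1); total 1.
Path S→P→T (+1); total 2.
Path S→Q→T (+1); total 3.
No residual S→T path; max flow = 3.
Certifying cut of size 3: {P→T, Q→T, S→T}.

3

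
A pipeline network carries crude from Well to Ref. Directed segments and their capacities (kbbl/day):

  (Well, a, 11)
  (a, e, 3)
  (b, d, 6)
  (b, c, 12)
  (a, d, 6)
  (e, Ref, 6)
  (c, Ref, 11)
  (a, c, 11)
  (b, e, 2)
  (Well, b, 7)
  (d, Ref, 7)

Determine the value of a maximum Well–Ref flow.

18

Augment Well→a→c→Ref: bottleneck 11, flow now 11.
Augment Well→b→d→Ref: bottleneck 6, flow now 17.
Augment Well→b→e→Ref: bottleneck 1, flow now 18.
No augmenting path remains; maximum flow = 18.
In the residual graph, reachable from Well: {Well}.
Min-cut edges: Well→a (11), Well→b (7); capacity 11 + 7 = 18.
This cut is saturated, so no flow can exceed 18.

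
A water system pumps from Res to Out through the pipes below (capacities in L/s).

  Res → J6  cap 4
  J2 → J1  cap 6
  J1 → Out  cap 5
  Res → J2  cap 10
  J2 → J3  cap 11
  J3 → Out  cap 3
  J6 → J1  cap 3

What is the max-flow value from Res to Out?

Augment Res→J6→J1→Out: bottleneck 3, flow now 3.
Augment Res→J2→J1→Out: bottleneck 2, flow now 5.
Augment Res→J2→J3→Out: bottleneck 3, flow now 8.
No augmenting path remains; maximum flow = 8.
In the residual graph, reachable from Res: {Res, J6, J2, J1, J3}.
Min-cut edges: J1→Out (5), J3→Out (3); capacity 5 + 3 = 8.
This cut is saturated, so no flow can exceed 8.

8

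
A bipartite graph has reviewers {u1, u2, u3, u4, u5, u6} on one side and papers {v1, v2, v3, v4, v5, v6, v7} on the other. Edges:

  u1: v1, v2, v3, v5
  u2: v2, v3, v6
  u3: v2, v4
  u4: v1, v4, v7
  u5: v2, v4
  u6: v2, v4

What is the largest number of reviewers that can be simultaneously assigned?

5

Unit-capacity flow: source→left, listed edges, right→sink; max matching = max flow.
Augmenting path u1→v1 (+1); matched 1.
Augmenting path u2→v2 (+1); matched 2.
Augmenting path u3→v4 (+1); matched 3.
Augmenting path u4→v7 (+1); matched 4.
Augmenting path u5→v2→u2→v3 (+1); matched 5.
No augmenting path remains; maximum matching = 5.
König certificate: {u1, u2, u4, v2, v4} is a vertex cover of size 5 (every listed pair touches it), so no matching can be larger.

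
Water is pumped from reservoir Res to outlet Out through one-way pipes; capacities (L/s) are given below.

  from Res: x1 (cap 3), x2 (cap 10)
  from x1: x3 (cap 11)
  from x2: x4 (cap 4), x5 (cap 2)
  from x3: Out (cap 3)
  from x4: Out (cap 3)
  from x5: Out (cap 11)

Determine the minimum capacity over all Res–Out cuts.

Augment Res→x1→x3→Out: bottleneck 3, flow now 3.
Augment Res→x2→x4→Out: bottleneck 3, flow now 6.
Augment Res→x2→x5→Out: bottleneck 2, flow now 8.
No augmenting path remains; maximum flow = 8.
By max-flow min-cut, the minimum cut capacity equals the max flow.
In the residual graph, reachable from Res: {Res, x2, x4}.
Min-cut edges: Res→x1 (3), x2→x5 (2), x4→Out (3); capacity 3 + 2 + 3 = 8.

8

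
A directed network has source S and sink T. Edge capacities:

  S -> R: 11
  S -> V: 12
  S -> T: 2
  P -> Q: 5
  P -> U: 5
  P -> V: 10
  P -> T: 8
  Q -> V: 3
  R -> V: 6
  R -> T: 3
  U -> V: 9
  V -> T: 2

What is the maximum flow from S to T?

7

Augment S→T: bottleneck 2, flow now 2.
Augment S→R→T: bottleneck 3, flow now 5.
Augment S→V→T: bottleneck 2, flow now 7.
No augmenting path remains; maximum flow = 7.
In the residual graph, reachable from S: {S, R, V}.
Min-cut edges: S→T (2), R→T (3), V→T (2); capacity 2 + 3 + 2 = 7.
This cut is saturated, so no flow can exceed 7.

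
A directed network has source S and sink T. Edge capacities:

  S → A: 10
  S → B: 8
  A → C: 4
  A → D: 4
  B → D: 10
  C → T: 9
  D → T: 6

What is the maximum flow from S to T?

Augment S→A→C→T: bottleneck 4, flow now 4.
Augment S→A→D→T: bottleneck 4, flow now 8.
Augment S→B→D→T: bottleneck 2, flow now 10.
No augmenting path remains; maximum flow = 10.
In the residual graph, reachable from S: {S, A, B, D}.
Min-cut edges: A→C (4), D→T (6); capacity 4 + 6 = 10.
This cut is saturated, so no flow can exceed 10.

10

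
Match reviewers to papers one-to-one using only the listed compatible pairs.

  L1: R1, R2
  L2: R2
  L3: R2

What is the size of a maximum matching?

2

Unit-capacity flow: source→left, listed edges, right→sink; max matching = max flow.
Augmenting path L1→R1 (+1); matched 1.
Augmenting path L2→R2 (+1); matched 2.
No augmenting path remains; maximum matching = 2.
König certificate: {L1, R2} is a vertex cover of size 2 (every listed pair touches it), so no matching can be larger.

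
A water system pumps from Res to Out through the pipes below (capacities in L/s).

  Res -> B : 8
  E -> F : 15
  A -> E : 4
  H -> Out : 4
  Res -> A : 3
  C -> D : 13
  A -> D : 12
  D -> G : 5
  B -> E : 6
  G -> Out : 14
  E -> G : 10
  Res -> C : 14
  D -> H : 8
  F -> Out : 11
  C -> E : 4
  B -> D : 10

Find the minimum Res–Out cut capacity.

22

Augment Res→A→D→G→Out: bottleneck 3, flow now 3.
Augment Res→B→D→G→Out: bottleneck 2, flow now 5.
Augment Res→B→D→H→Out: bottleneck 4, flow now 9.
Augment Res→B→E→F→Out: bottleneck 2, flow now 11.
Augment Res→C→E→F→Out: bottleneck 4, flow now 15.
Augment Res→C→D→A→E→F→Out: bottleneck 3, flow now 18. (uses reverse residual edge)
Augment Res→C→D→B→E→F→Out: bottleneck 2, flow now 20. (uses reverse residual edge)
Augment Res→C→D→B→E→G→Out: bottleneck 2, flow now 22. (uses reverse residual edge)
No augmenting path remains; maximum flow = 22.
By max-flow min-cut, the minimum cut capacity equals the max flow.
In the residual graph, reachable from Res: {Res, B, C, D, H}.
Min-cut edges: Res→A (3), B→E (6), C→E (4), D→G (5), H→Out (4); capacity 3 + 6 + 4 + 5 + 4 = 22.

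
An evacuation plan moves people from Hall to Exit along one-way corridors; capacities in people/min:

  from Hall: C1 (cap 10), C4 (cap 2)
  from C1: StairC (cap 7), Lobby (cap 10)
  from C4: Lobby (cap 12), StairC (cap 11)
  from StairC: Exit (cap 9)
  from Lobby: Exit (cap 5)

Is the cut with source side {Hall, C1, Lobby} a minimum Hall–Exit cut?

No — its capacity is 14, but the minimum cut has capacity 12.

Given cut capacity: 2 + 7 + 5 = 14.
Augment Hall→C1→StairC→Exit: bottleneck 7, flow now 7.
Augment Hall→C1→Lobby→Exit: bottleneck 3, flow now 10.
Augment Hall→C4→StairC→Exit: bottleneck 2, flow now 12.
No augmenting path remains; maximum flow = 12.
In the residual graph, reachable from Hall: {Hall}.
Min-cut edges: Hall→C1 (10), Hall→C4 (2); capacity 10 + 2 = 12.
Cut capacity 14 exceeds the max flow 12, so it is not minimum.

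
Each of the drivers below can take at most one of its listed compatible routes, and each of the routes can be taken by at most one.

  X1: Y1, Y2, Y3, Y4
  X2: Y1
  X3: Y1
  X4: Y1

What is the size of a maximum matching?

Unit-capacity flow: source→left, listed edges, right→sink; max matching = max flow.
Augmenting path X1→Y1 (+1); matched 1.
Augmenting path X2→Y1→X1→Y2 (+1); matched 2.
No augmenting path remains; maximum matching = 2.
König certificate: {X1, Y1} is a vertex cover of size 2 (every listed pair touches it), so no matching can be larger.

2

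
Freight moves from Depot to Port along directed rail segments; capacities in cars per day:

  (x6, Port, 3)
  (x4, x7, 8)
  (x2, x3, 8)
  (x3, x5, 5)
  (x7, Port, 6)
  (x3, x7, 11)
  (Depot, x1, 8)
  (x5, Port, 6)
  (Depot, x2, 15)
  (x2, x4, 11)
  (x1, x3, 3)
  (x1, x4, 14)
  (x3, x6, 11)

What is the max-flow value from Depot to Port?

Augment Depot→x1→x3→x5→Port: bottleneck 3, flow now 3.
Augment Depot→x1→x4→x7→Port: bottleneck 5, flow now 8.
Augment Depot→x2→x3→x5→Port: bottleneck 2, flow now 10.
Augment Depot→x2→x3→x6→Port: bottleneck 3, flow now 13.
Augment Depot→x2→x3→x7→Port: bottleneck 1, flow now 14.
No augmenting path remains; maximum flow = 14.
In the residual graph, reachable from Depot: {Depot, x1, x2, x3, x4, x6, x7}.
Min-cut edges: x3→x5 (5), x6→Port (3), x7→Port (6); capacity 5 + 3 + 6 = 14.
This cut is saturated, so no flow can exceed 14.

14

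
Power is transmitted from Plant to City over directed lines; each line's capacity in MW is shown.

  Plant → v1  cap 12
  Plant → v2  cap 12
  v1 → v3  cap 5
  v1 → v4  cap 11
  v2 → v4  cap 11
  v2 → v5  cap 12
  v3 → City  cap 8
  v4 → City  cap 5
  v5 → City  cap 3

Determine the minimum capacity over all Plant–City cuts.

Augment Plant→v1→v3→City: bottleneck 5, flow now 5.
Augment Plant→v1→v4→City: bottleneck 5, flow now 10.
Augment Plant→v2→v5→City: bottleneck 3, flow now 13.
No augmenting path remains; maximum flow = 13.
By max-flow min-cut, the minimum cut capacity equals the max flow.
In the residual graph, reachable from Plant: {Plant, v1, v2, v4, v5}.
Min-cut edges: v1→v3 (5), v4→City (5), v5→City (3); capacity 5 + 5 + 3 = 13.

13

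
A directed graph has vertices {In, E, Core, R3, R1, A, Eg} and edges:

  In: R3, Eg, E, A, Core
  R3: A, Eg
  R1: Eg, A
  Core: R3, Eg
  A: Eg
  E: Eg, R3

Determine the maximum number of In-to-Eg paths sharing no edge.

Assign every edge capacity 1; by Menger, the answer equals the max flow.
Path In→Eg (+1); total 1.
Path In→E→Eg (+1); total 2.
Path In→Core→Eg (+1); total 3.
Path In→R3→Eg (+1); total 4.
Path In→A→Eg (+1); total 5.
No residual In→Eg path; max flow = 5.
Certifying cut of size 5: {In→A, In→Core, In→E, In→Eg, In→R3}.

5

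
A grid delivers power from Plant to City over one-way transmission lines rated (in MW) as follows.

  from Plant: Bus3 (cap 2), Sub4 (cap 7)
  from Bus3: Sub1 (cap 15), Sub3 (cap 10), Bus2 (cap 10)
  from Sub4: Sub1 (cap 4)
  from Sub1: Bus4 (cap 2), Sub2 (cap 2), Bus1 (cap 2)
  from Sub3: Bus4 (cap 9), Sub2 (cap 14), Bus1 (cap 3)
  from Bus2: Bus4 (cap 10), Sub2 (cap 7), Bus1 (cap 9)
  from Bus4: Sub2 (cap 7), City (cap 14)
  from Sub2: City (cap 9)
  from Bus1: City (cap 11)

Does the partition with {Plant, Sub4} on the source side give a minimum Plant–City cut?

Yes — it is a minimum cut (capacity 6).

Given cut capacity: 2 + 4 = 6.
Augment Plant→Bus3→Sub1→Bus4→City: bottleneck 2, flow now 2.
Augment Plant→Sub4→Sub1→Sub2→City: bottleneck 2, flow now 4.
Augment Plant→Sub4→Sub1→Bus1→City: bottleneck 2, flow now 6.
No augmenting path remains; maximum flow = 6.
Cut capacity 6 equals the max flow, so it is a minimum cut.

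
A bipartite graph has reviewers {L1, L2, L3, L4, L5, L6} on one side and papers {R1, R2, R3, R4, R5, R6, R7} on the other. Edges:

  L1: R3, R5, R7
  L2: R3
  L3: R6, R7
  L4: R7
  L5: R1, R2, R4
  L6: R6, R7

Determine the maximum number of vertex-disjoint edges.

5

Unit-capacity flow: source→left, listed edges, right→sink; max matching = max flow.
Augmenting path L1→R3 (+1); matched 1.
Augmenting path L3→R6 (+1); matched 2.
Augmenting path L4→R7 (+1); matched 3.
Augmenting path L5→R1 (+1); matched 4.
Augmenting path L2→R3→L1→R5 (+1); matched 5.
No augmenting path remains; maximum matching = 5.
König certificate: {L1, L2, L5, R6, R7} is a vertex cover of size 5 (every listed pair touches it), so no matching can be larger.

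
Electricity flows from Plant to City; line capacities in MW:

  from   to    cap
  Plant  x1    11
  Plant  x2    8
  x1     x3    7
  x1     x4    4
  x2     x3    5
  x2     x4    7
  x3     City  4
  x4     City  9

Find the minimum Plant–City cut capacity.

13

Augment Plant→x1→x3→City: bottleneck 4, flow now 4.
Augment Plant→x1→x4→City: bottleneck 4, flow now 8.
Augment Plant→x2→x4→City: bottleneck 5, flow now 13.
No augmenting path remains; maximum flow = 13.
By max-flow min-cut, the minimum cut capacity equals the max flow.
In the residual graph, reachable from Plant: {Plant, x1, x2, x3, x4}.
Min-cut edges: x3→City (4), x4→City (9); capacity 4 + 9 = 13.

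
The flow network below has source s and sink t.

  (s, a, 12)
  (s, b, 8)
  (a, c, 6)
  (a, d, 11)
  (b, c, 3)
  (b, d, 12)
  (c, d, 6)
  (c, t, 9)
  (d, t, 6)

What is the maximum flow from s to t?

15

Augment s→a→c→t: bottleneck 6, flow now 6.
Augment s→a→d→t: bottleneck 6, flow now 12.
Augment s→b→c→t: bottleneck 3, flow now 15.
No augmenting path remains; maximum flow = 15.
In the residual graph, reachable from s: {s, a, b, d}.
Min-cut edges: a→c (6), b→c (3), d→t (6); capacity 6 + 3 + 6 = 15.
This cut is saturated, so no flow can exceed 15.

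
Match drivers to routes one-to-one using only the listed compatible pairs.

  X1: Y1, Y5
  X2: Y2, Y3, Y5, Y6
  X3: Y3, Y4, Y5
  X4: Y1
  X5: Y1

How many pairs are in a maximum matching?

4

Unit-capacity flow: source→left, listed edges, right→sink; max matching = max flow.
Augmenting path X1→Y1 (+1); matched 1.
Augmenting path X2→Y2 (+1); matched 2.
Augmenting path X3→Y3 (+1); matched 3.
Augmenting path X4→Y1→X1→Y5 (+1); matched 4.
No augmenting path remains; maximum matching = 4.
König certificate: {X1, X2, X3, Y1} is a vertex cover of size 4 (every listed pair touches it), so no matching can be larger.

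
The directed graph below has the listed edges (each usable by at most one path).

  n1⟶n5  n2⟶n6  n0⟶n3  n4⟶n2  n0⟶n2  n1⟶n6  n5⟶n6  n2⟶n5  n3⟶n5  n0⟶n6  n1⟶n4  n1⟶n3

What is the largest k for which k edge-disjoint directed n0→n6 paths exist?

3

Assign every edge capacity 1; by Menger, the answer equals the max flow.
Path n0→n6 (+1); total 1.
Path n0→n2→n6 (+1); total 2.
Path n0→n3→n5→n6 (+1); total 3.
No residual n0→n6 path; max flow = 3.
Certifying cut of size 3: {n0→n2, n0→n3, n0→n6}.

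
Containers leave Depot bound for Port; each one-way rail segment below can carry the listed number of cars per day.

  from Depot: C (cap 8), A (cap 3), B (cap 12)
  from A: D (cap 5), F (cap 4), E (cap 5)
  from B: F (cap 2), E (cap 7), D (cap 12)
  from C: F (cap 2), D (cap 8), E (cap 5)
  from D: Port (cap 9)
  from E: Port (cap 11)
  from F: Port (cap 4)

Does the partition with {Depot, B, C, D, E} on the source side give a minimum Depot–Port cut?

Given cut capacity: 3 + 2 + 2 + 9 + 11 = 27.
Augment Depot→A→D→Port: bottleneck 3, flow now 3.
Augment Depot→B→D→Port: bottleneck 6, flow now 9.
Augment Depot→B→E→Port: bottleneck 6, flow now 15.
Augment Depot→C→E→Port: bottleneck 5, flow now 20.
Augment Depot→C→F→Port: bottleneck 2, flow now 22.
Augment Depot→C→D→A→F→Port: bottleneck 1, flow now 23. (uses reverse residual edge)
No augmenting path remains; maximum flow = 23.
In the residual graph, reachable from Depot: {Depot}.
Min-cut edges: Depot→A (3), Depot→B (12), Depot→C (8); capacity 3 + 12 + 8 = 23.
Cut capacity 27 exceeds the max flow 23, so it is not minimum.

No — its capacity is 27, but the minimum cut has capacity 23.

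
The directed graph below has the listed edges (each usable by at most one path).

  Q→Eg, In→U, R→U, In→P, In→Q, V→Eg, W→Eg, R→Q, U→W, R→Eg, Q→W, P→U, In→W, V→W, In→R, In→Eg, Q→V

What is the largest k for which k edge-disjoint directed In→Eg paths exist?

Assign every edge capacity 1; by Menger, the answer equals the max flow.
Path In→Eg (+1); total 1.
Path In→Q→Eg (+1); total 2.
Path In→R→Eg (+1); total 3.
Path In→W→Eg (+1); total 4.
No residual In→Eg path; max flow = 4.
Certifying cut of size 4: {In→Eg, In→Q, In→R, W→Eg}.

4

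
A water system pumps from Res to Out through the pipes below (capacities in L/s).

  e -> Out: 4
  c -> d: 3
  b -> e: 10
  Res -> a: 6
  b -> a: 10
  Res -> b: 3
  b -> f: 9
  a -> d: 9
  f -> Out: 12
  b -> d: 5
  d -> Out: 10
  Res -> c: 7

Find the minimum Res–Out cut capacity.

Augment Res→a→d→Out: bottleneck 6, flow now 6.
Augment Res→b→d→Out: bottleneck 3, flow now 9.
Augment Res→c→d→Out: bottleneck 1, flow now 10.
Augment Res→c→d→b→e→Out: bottleneck 2, flow now 12. (uses reverse residual edge)
No augmenting path remains; maximum flow = 12.
By max-flow min-cut, the minimum cut capacity equals the max flow.
In the residual graph, reachable from Res: {Res, c}.
Min-cut edges: Res→a (6), Res→b (3), c→d (3); capacity 6 + 3 + 3 = 12.

12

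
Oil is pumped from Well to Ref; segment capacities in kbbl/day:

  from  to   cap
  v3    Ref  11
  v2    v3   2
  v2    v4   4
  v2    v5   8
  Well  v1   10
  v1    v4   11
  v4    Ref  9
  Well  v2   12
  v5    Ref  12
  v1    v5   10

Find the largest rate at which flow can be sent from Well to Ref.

22

Augment Well→v1→v4→Ref: bottleneck 9, flow now 9.
Augment Well→v1→v5→Ref: bottleneck 1, flow now 10.
Augment Well→v2→v3→Ref: bottleneck 2, flow now 12.
Augment Well→v2→v5→Ref: bottleneck 8, flow now 20.
Augment Well→v2→v4→v1→v5→Ref: bottleneck 2, flow now 22. (uses reverse residual edge)
No augmenting path remains; maximum flow = 22.
In the residual graph, reachable from Well: {Well}.
Min-cut edges: Well→v1 (10), Well→v2 (12); capacity 10 + 12 = 22.
This cut is saturated, so no flow can exceed 22.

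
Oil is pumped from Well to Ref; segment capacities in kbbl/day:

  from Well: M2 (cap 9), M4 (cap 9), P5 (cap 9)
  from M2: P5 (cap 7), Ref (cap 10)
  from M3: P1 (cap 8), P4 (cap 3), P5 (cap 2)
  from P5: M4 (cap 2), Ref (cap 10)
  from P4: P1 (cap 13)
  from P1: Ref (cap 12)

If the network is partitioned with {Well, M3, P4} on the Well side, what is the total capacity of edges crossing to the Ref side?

50

Edges leaving {Well, M3, P4}: Well→M2 (9), Well→P5 (9), Well→M4 (9), M3→P5 (2), M3→P1 (8), P4→P1 (13).
Cut capacity = 9 + 9 + 9 + 2 + 8 + 13 = 50.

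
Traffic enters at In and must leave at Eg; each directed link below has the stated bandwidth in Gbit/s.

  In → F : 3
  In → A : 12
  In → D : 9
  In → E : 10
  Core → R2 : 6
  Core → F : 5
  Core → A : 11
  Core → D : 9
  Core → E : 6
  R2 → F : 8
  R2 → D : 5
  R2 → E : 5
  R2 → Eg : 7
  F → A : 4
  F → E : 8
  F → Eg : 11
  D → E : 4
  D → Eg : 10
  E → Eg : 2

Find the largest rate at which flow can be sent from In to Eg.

14

Augment In→F→Eg: bottleneck 3, flow now 3.
Augment In→D→Eg: bottleneck 9, flow now 12.
Augment In→E→Eg: bottleneck 2, flow now 14.
No augmenting path remains; maximum flow = 14.
In the residual graph, reachable from In: {In, A, E}.
Min-cut edges: In→F (3), In→D (9), E→Eg (2); capacity 3 + 9 + 2 = 14.
This cut is saturated, so no flow can exceed 14.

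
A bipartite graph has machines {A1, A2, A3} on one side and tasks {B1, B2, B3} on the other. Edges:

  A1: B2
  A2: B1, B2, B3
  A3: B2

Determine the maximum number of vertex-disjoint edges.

2

Unit-capacity flow: source→left, listed edges, right→sink; max matching = max flow.
Augmenting path A1→B2 (+1); matched 1.
Augmenting path A2→B1 (+1); matched 2.
No augmenting path remains; maximum matching = 2.
König certificate: {A2, B2} is a vertex cover of size 2 (every listed pair touches it), so no matching can be larger.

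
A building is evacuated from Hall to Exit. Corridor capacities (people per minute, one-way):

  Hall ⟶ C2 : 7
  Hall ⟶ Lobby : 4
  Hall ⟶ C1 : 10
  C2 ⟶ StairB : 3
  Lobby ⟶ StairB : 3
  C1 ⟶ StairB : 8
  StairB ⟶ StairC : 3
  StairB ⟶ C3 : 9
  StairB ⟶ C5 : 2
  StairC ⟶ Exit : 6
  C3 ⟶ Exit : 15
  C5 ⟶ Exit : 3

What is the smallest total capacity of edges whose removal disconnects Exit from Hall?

Augment Hall→C2→StairB→StairC→Exit: bottleneck 3, flow now 3.
Augment Hall→Lobby→StairB→C3→Exit: bottleneck 3, flow now 6.
Augment Hall→C1→StairB→C3→Exit: bottleneck 6, flow now 12.
Augment Hall→C1→StairB→C5→Exit: bottleneck 2, flow now 14.
No augmenting path remains; maximum flow = 14.
By max-flow min-cut, the minimum cut capacity equals the max flow.
In the residual graph, reachable from Hall: {Hall, C2, Lobby, C1}.
Min-cut edges: C2→StairB (3), Lobby→StairB (3), C1→StairB (8); capacity 3 + 3 + 8 = 14.

14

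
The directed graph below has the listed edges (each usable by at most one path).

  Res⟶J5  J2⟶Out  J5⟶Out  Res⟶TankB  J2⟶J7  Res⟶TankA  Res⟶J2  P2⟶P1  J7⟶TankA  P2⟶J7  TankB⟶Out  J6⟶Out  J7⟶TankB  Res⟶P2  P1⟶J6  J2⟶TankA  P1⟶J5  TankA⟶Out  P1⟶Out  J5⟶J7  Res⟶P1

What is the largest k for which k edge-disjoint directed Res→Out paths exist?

6

Assign every edge capacity 1; by Menger, the answer equals the max flow.
Path Res→J2→Out (+1); total 1.
Path Res→P1→Out (+1); total 2.
Path Res→TankB→Out (+1); total 3.
Path Res→TankA→Out (+1); total 4.
Path Res→J5→Out (+1); total 5.
Path Res→P2→P1→J6→Out (+1); total 6.
No residual Res→Out path; max flow = 6.
Certifying cut of size 6: {Res→J2, Res→J5, Res→P1, Res→P2, Res→TankA, Res→TankB}.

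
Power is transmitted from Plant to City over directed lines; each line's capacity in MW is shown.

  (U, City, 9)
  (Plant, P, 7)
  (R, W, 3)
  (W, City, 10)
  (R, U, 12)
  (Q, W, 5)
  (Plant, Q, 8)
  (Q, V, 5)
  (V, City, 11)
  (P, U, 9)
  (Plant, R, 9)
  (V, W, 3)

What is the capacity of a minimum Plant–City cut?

Augment Plant→P→U→City: bottleneck 7, flow now 7.
Augment Plant→Q→V→City: bottleneck 5, flow now 12.
Augment Plant→Q→W→City: bottleneck 3, flow now 15.
Augment Plant→R→U→City: bottleneck 2, flow now 17.
Augment Plant→R→W→City: bottleneck 3, flow now 20.
No augmenting path remains; maximum flow = 20.
By max-flow min-cut, the minimum cut capacity equals the max flow.
In the residual graph, reachable from Plant: {Plant, P, R, U}.
Min-cut edges: Plant→Q (8), R→W (3), U→City (9); capacity 8 + 3 + 9 = 20.

20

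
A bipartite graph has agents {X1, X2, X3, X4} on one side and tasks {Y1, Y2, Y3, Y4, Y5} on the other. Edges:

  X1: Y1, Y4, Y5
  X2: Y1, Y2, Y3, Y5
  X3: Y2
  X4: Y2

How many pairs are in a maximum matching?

Unit-capacity flow: source→left, listed edges, right→sink; max matching = max flow.
Augmenting path X1→Y1 (+1); matched 1.
Augmenting path X2→Y2 (+1); matched 2.
Augmenting path X3→Y2→X2→Y3 (+1); matched 3.
No augmenting path remains; maximum matching = 3.
König certificate: {X1, X2, Y2} is a vertex cover of size 3 (every listed pair touches it), so no matching can be larger.

3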